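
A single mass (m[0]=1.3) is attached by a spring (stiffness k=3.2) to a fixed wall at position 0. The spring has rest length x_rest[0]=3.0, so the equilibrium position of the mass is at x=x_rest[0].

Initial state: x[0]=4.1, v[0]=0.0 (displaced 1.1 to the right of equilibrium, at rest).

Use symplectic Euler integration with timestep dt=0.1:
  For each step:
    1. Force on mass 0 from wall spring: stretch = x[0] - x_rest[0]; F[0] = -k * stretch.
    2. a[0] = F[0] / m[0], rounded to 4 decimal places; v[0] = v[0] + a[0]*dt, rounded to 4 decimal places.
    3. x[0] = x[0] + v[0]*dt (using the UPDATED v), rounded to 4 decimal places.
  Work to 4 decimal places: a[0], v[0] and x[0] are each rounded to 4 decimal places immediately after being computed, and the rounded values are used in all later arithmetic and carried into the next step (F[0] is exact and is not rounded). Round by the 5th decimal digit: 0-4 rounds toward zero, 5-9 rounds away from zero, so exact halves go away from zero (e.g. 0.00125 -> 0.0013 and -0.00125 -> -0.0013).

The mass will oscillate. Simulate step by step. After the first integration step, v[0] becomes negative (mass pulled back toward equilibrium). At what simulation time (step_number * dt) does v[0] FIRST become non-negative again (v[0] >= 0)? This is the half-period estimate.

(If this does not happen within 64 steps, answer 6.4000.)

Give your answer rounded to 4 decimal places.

Answer: 2.1000

Derivation:
Step 0: x=[4.1000] v=[0.0000]
Step 1: x=[4.0729] v=[-0.2708]
Step 2: x=[4.0194] v=[-0.5349]
Step 3: x=[3.9408] v=[-0.7858]
Step 4: x=[3.8391] v=[-1.0174]
Step 5: x=[3.7167] v=[-1.2240]
Step 6: x=[3.5767] v=[-1.4004]
Step 7: x=[3.4225] v=[-1.5424]
Step 8: x=[3.2579] v=[-1.6464]
Step 9: x=[3.0869] v=[-1.7099]
Step 10: x=[2.9138] v=[-1.7313]
Step 11: x=[2.7428] v=[-1.7101]
Step 12: x=[2.5781] v=[-1.6468]
Step 13: x=[2.4238] v=[-1.5430]
Step 14: x=[2.2837] v=[-1.4012]
Step 15: x=[2.1612] v=[-1.2249]
Step 16: x=[2.0594] v=[-1.0184]
Step 17: x=[1.9807] v=[-0.7869]
Step 18: x=[1.9271] v=[-0.5360]
Step 19: x=[1.8999] v=[-0.2719]
Step 20: x=[1.8998] v=[-0.0011]
Step 21: x=[1.9268] v=[0.2697]
First v>=0 after going negative at step 21, time=2.1000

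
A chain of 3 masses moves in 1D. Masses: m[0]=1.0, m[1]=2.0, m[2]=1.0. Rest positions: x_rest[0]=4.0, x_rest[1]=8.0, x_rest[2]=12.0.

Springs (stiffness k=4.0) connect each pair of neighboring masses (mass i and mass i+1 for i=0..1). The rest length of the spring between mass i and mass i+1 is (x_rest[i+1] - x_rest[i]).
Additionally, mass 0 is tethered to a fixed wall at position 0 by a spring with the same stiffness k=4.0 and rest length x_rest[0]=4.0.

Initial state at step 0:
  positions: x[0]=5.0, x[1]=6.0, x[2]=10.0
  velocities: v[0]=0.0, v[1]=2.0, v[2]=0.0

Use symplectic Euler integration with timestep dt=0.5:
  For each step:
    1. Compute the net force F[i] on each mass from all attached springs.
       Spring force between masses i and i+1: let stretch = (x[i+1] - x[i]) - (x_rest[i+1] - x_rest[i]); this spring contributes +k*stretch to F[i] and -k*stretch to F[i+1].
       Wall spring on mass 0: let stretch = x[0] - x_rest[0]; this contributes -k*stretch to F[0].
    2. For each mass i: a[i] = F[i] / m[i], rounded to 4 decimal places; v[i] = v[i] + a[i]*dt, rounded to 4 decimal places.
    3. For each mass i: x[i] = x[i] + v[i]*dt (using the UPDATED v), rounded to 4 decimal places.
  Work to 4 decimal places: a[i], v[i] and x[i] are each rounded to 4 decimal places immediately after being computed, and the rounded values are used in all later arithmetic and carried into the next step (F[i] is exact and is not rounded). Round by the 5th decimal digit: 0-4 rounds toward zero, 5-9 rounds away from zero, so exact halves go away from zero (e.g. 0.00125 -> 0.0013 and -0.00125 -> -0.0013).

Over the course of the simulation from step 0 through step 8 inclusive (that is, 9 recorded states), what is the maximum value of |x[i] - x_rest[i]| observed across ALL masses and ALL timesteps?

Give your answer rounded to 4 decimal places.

Step 0: x=[5.0000 6.0000 10.0000] v=[0.0000 2.0000 0.0000]
Step 1: x=[1.0000 8.5000 10.0000] v=[-8.0000 5.0000 0.0000]
Step 2: x=[3.5000 8.0000 12.5000] v=[5.0000 -1.0000 5.0000]
Step 3: x=[7.0000 7.5000 14.5000] v=[7.0000 -1.0000 4.0000]
Step 4: x=[4.0000 10.2500 13.5000] v=[-6.0000 5.5000 -2.0000]
Step 5: x=[3.2500 11.5000 13.2500] v=[-1.5000 2.5000 -0.5000]
Step 6: x=[7.5000 9.5000 15.2500] v=[8.5000 -4.0000 4.0000]
Step 7: x=[6.2500 9.3750 15.5000] v=[-2.5000 -0.2500 0.5000]
Step 8: x=[1.8750 10.7500 13.6250] v=[-8.7500 2.7500 -3.7500]
Max displacement = 3.5000

Answer: 3.5000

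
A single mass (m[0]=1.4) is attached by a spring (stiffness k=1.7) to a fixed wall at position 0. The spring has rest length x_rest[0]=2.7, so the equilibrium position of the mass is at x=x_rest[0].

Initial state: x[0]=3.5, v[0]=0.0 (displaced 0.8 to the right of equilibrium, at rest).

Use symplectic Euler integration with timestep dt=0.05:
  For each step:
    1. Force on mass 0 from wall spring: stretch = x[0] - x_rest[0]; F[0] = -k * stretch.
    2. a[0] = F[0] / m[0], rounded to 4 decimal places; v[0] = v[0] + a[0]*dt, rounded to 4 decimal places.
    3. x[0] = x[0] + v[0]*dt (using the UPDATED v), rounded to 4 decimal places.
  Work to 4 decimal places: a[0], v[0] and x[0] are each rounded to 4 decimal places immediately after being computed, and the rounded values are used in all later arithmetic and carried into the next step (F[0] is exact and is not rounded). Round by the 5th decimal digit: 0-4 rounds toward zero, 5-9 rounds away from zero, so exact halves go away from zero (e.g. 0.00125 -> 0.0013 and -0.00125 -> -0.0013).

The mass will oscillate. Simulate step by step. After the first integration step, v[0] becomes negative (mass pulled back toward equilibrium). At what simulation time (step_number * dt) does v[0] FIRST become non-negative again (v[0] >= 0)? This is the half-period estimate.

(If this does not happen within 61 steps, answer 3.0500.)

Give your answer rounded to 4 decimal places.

Step 0: x=[3.5000] v=[0.0000]
Step 1: x=[3.4976] v=[-0.0486]
Step 2: x=[3.4928] v=[-0.0970]
Step 3: x=[3.4855] v=[-0.1451]
Step 4: x=[3.4759] v=[-0.1928]
Step 5: x=[3.4639] v=[-0.2399]
Step 6: x=[3.4496] v=[-0.2863]
Step 7: x=[3.4330] v=[-0.3318]
Step 8: x=[3.4142] v=[-0.3763]
Step 9: x=[3.3932] v=[-0.4197]
Step 10: x=[3.3701] v=[-0.4618]
Step 11: x=[3.3450] v=[-0.5025]
Step 12: x=[3.3179] v=[-0.5417]
Step 13: x=[3.2889] v=[-0.5792]
Step 14: x=[3.2582] v=[-0.6150]
Step 15: x=[3.2258] v=[-0.6489]
Step 16: x=[3.1918] v=[-0.6808]
Step 17: x=[3.1563] v=[-0.7107]
Step 18: x=[3.1194] v=[-0.7384]
Step 19: x=[3.0812] v=[-0.7639]
Step 20: x=[3.0419] v=[-0.7870]
Step 21: x=[3.0015] v=[-0.8078]
Step 22: x=[2.9602] v=[-0.8261]
Step 23: x=[2.9181] v=[-0.8419]
Step 24: x=[2.8753] v=[-0.8551]
Step 25: x=[2.8320] v=[-0.8657]
Step 26: x=[2.7883] v=[-0.8737]
Step 27: x=[2.7443] v=[-0.8791]
Step 28: x=[2.7002] v=[-0.8818]
Step 29: x=[2.6561] v=[-0.8818]
Step 30: x=[2.6121] v=[-0.8791]
Step 31: x=[2.5684] v=[-0.8738]
Step 32: x=[2.5251] v=[-0.8658]
Step 33: x=[2.4823] v=[-0.8552]
Step 34: x=[2.4402] v=[-0.8420]
Step 35: x=[2.3989] v=[-0.8262]
Step 36: x=[2.3585] v=[-0.8079]
Step 37: x=[2.3191] v=[-0.7872]
Step 38: x=[2.2809] v=[-0.7641]
Step 39: x=[2.2440] v=[-0.7387]
Step 40: x=[2.2085] v=[-0.7110]
Step 41: x=[2.1744] v=[-0.6812]
Step 42: x=[2.1419] v=[-0.6493]
Step 43: x=[2.1111] v=[-0.6154]
Step 44: x=[2.0821] v=[-0.5796]
Step 45: x=[2.0550] v=[-0.5421]
Step 46: x=[2.0299] v=[-0.5029]
Step 47: x=[2.0068] v=[-0.4622]
Step 48: x=[1.9858] v=[-0.4201]
Step 49: x=[1.9670] v=[-0.3767]
Step 50: x=[1.9504] v=[-0.3322]
Step 51: x=[1.9361] v=[-0.2867]
Step 52: x=[1.9241] v=[-0.2403]
Step 53: x=[1.9144] v=[-0.1932]
Step 54: x=[1.9071] v=[-0.1455]
Step 55: x=[1.9022] v=[-0.0974]
Step 56: x=[1.8998] v=[-0.0490]
Step 57: x=[1.8998] v=[-0.0004]
Step 58: x=[1.9022] v=[0.0482]
First v>=0 after going negative at step 58, time=2.9000

Answer: 2.9000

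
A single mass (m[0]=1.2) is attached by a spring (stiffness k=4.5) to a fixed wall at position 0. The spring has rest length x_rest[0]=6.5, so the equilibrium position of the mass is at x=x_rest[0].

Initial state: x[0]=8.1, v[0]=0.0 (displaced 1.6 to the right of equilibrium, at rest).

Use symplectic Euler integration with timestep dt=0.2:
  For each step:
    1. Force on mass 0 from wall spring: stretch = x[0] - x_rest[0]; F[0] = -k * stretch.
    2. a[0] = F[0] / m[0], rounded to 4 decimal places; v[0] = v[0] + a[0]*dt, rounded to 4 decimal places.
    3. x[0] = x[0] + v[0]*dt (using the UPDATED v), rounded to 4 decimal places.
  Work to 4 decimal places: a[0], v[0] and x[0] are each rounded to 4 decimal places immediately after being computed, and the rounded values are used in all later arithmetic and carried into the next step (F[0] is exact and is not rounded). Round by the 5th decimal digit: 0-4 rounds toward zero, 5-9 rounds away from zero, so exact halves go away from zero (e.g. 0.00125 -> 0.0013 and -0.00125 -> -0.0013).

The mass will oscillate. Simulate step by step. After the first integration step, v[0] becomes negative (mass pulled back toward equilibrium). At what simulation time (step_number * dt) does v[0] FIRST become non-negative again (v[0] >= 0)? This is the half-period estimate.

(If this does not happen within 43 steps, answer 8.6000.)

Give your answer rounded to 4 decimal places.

Step 0: x=[8.1000] v=[0.0000]
Step 1: x=[7.8600] v=[-1.2000]
Step 2: x=[7.4160] v=[-2.2200]
Step 3: x=[6.8346] v=[-2.9070]
Step 4: x=[6.2030] v=[-3.1580]
Step 5: x=[5.6160] v=[-2.9352]
Step 6: x=[5.1616] v=[-2.2722]
Step 7: x=[4.9079] v=[-1.2684]
Step 8: x=[4.8930] v=[-0.0743]
Step 9: x=[5.1192] v=[1.1310]
First v>=0 after going negative at step 9, time=1.8000

Answer: 1.8000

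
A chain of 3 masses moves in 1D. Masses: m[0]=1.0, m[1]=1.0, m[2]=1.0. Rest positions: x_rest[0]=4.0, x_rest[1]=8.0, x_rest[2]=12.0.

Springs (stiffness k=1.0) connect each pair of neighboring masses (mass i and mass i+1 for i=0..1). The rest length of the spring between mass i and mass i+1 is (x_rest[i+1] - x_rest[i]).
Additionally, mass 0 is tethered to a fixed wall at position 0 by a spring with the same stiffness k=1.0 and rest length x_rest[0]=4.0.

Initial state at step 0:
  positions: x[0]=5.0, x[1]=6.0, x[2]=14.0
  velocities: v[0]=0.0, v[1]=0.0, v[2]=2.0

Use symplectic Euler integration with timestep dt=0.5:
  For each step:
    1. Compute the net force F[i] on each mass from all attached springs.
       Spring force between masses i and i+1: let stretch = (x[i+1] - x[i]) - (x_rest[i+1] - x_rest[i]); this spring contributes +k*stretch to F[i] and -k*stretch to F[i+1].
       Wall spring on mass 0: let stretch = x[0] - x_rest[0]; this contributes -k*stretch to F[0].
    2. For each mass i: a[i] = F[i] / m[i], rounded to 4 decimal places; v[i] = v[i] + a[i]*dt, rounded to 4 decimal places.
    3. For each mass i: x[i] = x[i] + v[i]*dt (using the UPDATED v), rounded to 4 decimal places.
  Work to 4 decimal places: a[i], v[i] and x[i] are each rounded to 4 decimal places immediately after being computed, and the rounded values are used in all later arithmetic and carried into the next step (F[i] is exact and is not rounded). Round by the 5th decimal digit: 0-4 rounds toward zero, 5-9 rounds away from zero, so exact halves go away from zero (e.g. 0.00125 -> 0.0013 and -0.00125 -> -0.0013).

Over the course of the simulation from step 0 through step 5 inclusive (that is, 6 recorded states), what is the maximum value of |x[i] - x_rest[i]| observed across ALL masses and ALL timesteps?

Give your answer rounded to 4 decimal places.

Step 0: x=[5.0000 6.0000 14.0000] v=[0.0000 0.0000 2.0000]
Step 1: x=[4.0000 7.7500 14.0000] v=[-2.0000 3.5000 0.0000]
Step 2: x=[2.9375 10.1250 13.4375] v=[-2.1250 4.7500 -1.1250]
Step 3: x=[2.9375 11.5313 13.0469] v=[0.0000 2.8125 -0.7813]
Step 4: x=[4.3516 11.1680 13.2774] v=[2.8282 -0.7266 0.4609]
Step 5: x=[6.3819 9.6280 13.9805] v=[4.0606 -3.0801 1.4062]
Max displacement = 3.5313

Answer: 3.5313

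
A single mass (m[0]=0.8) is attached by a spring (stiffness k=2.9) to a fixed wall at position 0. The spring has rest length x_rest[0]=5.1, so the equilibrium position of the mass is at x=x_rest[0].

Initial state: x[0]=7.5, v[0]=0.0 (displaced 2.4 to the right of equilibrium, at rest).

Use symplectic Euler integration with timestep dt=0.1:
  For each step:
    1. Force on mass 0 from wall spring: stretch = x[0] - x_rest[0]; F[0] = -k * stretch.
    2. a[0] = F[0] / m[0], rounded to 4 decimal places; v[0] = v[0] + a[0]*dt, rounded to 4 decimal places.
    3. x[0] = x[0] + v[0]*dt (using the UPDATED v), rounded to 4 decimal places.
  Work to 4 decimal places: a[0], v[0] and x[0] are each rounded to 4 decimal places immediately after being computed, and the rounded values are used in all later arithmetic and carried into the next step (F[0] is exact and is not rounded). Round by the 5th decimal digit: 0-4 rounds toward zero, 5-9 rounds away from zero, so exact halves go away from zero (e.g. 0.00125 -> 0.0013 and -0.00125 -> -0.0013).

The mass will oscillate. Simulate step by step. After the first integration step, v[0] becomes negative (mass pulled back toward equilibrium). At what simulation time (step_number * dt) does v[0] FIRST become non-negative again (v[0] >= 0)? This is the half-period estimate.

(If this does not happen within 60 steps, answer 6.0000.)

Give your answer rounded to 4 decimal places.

Step 0: x=[7.5000] v=[0.0000]
Step 1: x=[7.4130] v=[-0.8700]
Step 2: x=[7.2422] v=[-1.7085]
Step 3: x=[6.9937] v=[-2.4851]
Step 4: x=[6.6765] v=[-3.1716]
Step 5: x=[6.3022] v=[-3.7431]
Step 6: x=[5.8843] v=[-4.1789]
Step 7: x=[5.4380] v=[-4.4632]
Step 8: x=[4.9794] v=[-4.5857]
Step 9: x=[4.5252] v=[-4.5420]
Step 10: x=[4.0918] v=[-4.3336]
Step 11: x=[3.6950] v=[-3.9681]
Step 12: x=[3.3491] v=[-3.4588]
Step 13: x=[3.0667] v=[-2.8241]
Step 14: x=[2.8580] v=[-2.0870]
Step 15: x=[2.7306] v=[-1.2743]
Step 16: x=[2.6891] v=[-0.4154]
Step 17: x=[2.7350] v=[0.4586]
First v>=0 after going negative at step 17, time=1.7000

Answer: 1.7000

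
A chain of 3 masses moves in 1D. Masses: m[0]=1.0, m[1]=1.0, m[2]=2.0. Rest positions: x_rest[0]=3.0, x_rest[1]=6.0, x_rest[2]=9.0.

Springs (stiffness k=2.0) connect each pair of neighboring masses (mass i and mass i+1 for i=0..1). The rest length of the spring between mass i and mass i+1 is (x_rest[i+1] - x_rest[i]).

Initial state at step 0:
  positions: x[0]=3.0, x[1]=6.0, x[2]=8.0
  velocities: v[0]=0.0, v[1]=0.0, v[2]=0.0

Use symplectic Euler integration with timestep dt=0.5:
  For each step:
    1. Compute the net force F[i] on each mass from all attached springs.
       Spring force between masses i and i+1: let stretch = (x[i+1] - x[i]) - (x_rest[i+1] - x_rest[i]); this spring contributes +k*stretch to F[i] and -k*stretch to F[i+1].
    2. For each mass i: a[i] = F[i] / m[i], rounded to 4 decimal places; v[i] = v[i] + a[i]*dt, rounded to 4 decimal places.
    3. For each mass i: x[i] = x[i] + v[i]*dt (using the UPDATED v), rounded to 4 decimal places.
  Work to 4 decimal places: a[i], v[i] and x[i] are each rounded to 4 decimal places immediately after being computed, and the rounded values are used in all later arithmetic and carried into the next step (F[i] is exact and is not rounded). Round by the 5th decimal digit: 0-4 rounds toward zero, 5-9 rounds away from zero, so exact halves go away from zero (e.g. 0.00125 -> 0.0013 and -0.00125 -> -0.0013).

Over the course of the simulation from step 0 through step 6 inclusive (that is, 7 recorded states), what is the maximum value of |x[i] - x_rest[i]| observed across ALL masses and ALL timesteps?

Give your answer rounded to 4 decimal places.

Answer: 1.3632

Derivation:
Step 0: x=[3.0000 6.0000 8.0000] v=[0.0000 0.0000 0.0000]
Step 1: x=[3.0000 5.5000 8.2500] v=[0.0000 -1.0000 0.5000]
Step 2: x=[2.7500 5.1250 8.5625] v=[-0.5000 -0.7500 0.6250]
Step 3: x=[2.1875 5.2813 8.7657] v=[-1.1250 0.3125 0.4063]
Step 4: x=[1.6719 5.6329 8.8478] v=[-1.0312 0.7031 0.1641]
Step 5: x=[1.6368 5.6114 8.8762] v=[-0.0702 -0.0430 0.0567]
Step 6: x=[2.0890 5.2350 8.8384] v=[0.9044 -0.7528 -0.0757]
Max displacement = 1.3632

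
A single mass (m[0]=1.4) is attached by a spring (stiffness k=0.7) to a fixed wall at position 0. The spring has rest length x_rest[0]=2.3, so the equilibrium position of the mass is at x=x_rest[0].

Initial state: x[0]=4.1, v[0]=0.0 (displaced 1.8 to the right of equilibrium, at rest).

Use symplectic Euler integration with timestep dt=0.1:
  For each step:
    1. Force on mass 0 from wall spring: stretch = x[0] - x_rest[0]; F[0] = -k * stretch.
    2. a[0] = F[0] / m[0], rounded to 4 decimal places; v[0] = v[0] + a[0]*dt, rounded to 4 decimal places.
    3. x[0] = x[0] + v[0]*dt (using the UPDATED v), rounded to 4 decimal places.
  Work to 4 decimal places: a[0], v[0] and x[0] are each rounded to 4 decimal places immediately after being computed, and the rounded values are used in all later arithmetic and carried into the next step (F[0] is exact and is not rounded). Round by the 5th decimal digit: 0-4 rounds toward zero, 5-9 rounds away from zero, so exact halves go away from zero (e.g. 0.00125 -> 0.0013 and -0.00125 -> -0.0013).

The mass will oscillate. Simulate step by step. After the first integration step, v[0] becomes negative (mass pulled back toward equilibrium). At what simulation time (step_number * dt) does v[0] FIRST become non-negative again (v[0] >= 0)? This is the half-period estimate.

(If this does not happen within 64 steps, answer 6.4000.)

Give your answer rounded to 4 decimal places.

Answer: 4.5000

Derivation:
Step 0: x=[4.1000] v=[0.0000]
Step 1: x=[4.0910] v=[-0.0900]
Step 2: x=[4.0730] v=[-0.1796]
Step 3: x=[4.0462] v=[-0.2683]
Step 4: x=[4.0106] v=[-0.3556]
Step 5: x=[3.9665] v=[-0.4411]
Step 6: x=[3.9141] v=[-0.5244]
Step 7: x=[3.8536] v=[-0.6051]
Step 8: x=[3.7853] v=[-0.6828]
Step 9: x=[3.7096] v=[-0.7571]
Step 10: x=[3.6268] v=[-0.8276]
Step 11: x=[3.5374] v=[-0.8939]
Step 12: x=[3.4418] v=[-0.9558]
Step 13: x=[3.3405] v=[-1.0129]
Step 14: x=[3.2340] v=[-1.0649]
Step 15: x=[3.1228] v=[-1.1116]
Step 16: x=[3.0075] v=[-1.1527]
Step 17: x=[2.8887] v=[-1.1881]
Step 18: x=[2.7670] v=[-1.2175]
Step 19: x=[2.6429] v=[-1.2409]
Step 20: x=[2.5171] v=[-1.2581]
Step 21: x=[2.3902] v=[-1.2690]
Step 22: x=[2.2629] v=[-1.2735]
Step 23: x=[2.1357] v=[-1.2716]
Step 24: x=[2.0094] v=[-1.2634]
Step 25: x=[1.8845] v=[-1.2489]
Step 26: x=[1.7617] v=[-1.2281]
Step 27: x=[1.6416] v=[-1.2012]
Step 28: x=[1.5248] v=[-1.1683]
Step 29: x=[1.4119] v=[-1.1295]
Step 30: x=[1.3034] v=[-1.0851]
Step 31: x=[1.1999] v=[-1.0353]
Step 32: x=[1.1019] v=[-0.9803]
Step 33: x=[1.0099] v=[-0.9204]
Step 34: x=[0.9243] v=[-0.8559]
Step 35: x=[0.8456] v=[-0.7871]
Step 36: x=[0.7742] v=[-0.7144]
Step 37: x=[0.7104] v=[-0.6381]
Step 38: x=[0.6545] v=[-0.5586]
Step 39: x=[0.6069] v=[-0.4763]
Step 40: x=[0.5677] v=[-0.3916]
Step 41: x=[0.5372] v=[-0.3050]
Step 42: x=[0.5155] v=[-0.2169]
Step 43: x=[0.5027] v=[-0.1277]
Step 44: x=[0.4989] v=[-0.0378]
Step 45: x=[0.5041] v=[0.0523]
First v>=0 after going negative at step 45, time=4.5000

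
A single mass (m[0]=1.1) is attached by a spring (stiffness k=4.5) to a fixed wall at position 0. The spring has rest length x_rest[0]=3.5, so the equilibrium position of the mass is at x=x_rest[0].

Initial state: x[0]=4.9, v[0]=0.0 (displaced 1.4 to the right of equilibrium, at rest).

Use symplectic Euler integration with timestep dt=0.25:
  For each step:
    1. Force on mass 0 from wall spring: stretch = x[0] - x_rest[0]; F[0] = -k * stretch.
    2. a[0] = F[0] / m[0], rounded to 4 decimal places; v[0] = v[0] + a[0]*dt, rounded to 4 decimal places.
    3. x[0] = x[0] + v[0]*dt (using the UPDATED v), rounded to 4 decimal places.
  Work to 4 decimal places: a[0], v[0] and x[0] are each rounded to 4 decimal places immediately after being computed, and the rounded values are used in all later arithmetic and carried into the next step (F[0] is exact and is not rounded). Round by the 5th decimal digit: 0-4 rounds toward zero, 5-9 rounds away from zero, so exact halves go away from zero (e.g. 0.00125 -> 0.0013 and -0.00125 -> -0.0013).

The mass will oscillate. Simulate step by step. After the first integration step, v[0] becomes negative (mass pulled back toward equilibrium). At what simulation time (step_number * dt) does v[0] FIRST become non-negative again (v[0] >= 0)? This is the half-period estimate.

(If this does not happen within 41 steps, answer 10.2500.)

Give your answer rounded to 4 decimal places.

Answer: 1.7500

Derivation:
Step 0: x=[4.9000] v=[0.0000]
Step 1: x=[4.5421] v=[-1.4318]
Step 2: x=[3.9177] v=[-2.4976]
Step 3: x=[3.1865] v=[-2.9248]
Step 4: x=[2.5355] v=[-2.6042]
Step 5: x=[2.1311] v=[-1.6178]
Step 6: x=[2.0767] v=[-0.2178]
Step 7: x=[2.3862] v=[1.2379]
First v>=0 after going negative at step 7, time=1.7500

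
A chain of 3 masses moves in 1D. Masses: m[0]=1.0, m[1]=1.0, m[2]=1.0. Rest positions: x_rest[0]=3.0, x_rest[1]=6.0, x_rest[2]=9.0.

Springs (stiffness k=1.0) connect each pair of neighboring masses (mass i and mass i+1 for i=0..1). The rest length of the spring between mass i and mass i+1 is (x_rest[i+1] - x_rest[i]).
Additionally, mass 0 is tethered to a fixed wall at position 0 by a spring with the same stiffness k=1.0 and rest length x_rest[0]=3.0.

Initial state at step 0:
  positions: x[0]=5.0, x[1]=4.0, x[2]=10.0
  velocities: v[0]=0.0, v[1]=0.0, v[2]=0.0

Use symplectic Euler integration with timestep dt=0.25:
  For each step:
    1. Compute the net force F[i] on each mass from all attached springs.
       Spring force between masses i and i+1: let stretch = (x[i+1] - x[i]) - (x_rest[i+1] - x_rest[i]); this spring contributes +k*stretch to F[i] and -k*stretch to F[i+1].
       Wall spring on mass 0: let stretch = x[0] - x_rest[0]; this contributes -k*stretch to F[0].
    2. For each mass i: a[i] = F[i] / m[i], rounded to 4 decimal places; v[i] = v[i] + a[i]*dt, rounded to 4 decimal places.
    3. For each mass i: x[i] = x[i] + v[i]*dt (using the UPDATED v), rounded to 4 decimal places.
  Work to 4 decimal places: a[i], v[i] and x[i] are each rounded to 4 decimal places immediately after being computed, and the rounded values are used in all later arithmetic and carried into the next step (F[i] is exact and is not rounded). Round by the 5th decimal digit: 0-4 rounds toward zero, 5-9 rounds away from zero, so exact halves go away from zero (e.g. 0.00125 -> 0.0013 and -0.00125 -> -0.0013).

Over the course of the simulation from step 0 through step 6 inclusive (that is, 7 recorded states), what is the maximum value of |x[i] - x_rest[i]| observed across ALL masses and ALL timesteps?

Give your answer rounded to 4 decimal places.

Step 0: x=[5.0000 4.0000 10.0000] v=[0.0000 0.0000 0.0000]
Step 1: x=[4.6250 4.4375 9.8125] v=[-1.5000 1.7500 -0.7500]
Step 2: x=[3.9492 5.2227 9.4766] v=[-2.7031 3.1406 -1.3438]
Step 3: x=[3.1062 6.1941 9.0623] v=[-3.3720 3.8857 -1.6573]
Step 4: x=[2.2621 7.1518 8.6562] v=[-3.3766 3.8308 -1.6244]
Step 5: x=[1.5822 7.8979 8.3436] v=[-2.7197 2.9845 -1.2505]
Step 6: x=[1.1981 8.2772 8.1906] v=[-1.5363 1.5170 -0.6119]
Max displacement = 2.2772

Answer: 2.2772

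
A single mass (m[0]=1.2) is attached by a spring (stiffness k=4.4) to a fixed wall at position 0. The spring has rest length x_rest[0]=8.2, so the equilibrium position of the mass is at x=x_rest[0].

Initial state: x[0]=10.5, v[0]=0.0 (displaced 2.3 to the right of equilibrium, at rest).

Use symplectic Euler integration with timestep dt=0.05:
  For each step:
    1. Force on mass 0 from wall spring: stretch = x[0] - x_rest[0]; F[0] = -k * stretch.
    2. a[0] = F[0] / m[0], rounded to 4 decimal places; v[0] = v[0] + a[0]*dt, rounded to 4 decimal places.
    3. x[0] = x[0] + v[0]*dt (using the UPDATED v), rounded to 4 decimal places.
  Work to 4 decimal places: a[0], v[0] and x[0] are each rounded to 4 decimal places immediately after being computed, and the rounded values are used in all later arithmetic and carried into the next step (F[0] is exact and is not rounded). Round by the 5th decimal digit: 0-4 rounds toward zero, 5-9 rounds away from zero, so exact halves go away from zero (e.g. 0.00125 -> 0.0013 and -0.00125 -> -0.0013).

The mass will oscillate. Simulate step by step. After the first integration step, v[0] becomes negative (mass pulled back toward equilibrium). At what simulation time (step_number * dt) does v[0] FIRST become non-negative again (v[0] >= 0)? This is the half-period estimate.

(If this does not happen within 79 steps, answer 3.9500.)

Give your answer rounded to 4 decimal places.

Step 0: x=[10.5000] v=[0.0000]
Step 1: x=[10.4789] v=[-0.4217]
Step 2: x=[10.4369] v=[-0.8395]
Step 3: x=[10.3744] v=[-1.2496]
Step 4: x=[10.2920] v=[-1.6482]
Step 5: x=[10.1904] v=[-2.0317]
Step 6: x=[10.0706] v=[-2.3966]
Step 7: x=[9.9336] v=[-2.7395]
Step 8: x=[9.7807] v=[-3.0573]
Step 9: x=[9.6133] v=[-3.3471]
Step 10: x=[9.4330] v=[-3.6062]
Step 11: x=[9.2414] v=[-3.8323]
Step 12: x=[9.0402] v=[-4.0232]
Step 13: x=[8.8313] v=[-4.1772]
Step 14: x=[8.6167] v=[-4.2929]
Step 15: x=[8.3982] v=[-4.3693]
Step 16: x=[8.1779] v=[-4.4056]
Step 17: x=[7.9578] v=[-4.4016]
Step 18: x=[7.7399] v=[-4.3572]
Step 19: x=[7.5263] v=[-4.2729]
Step 20: x=[7.3188] v=[-4.1494]
Step 21: x=[7.1194] v=[-3.9878]
Step 22: x=[6.9299] v=[-3.7897]
Step 23: x=[6.7521] v=[-3.5569]
Step 24: x=[6.5875] v=[-3.2915]
Step 25: x=[6.4377] v=[-2.9959]
Step 26: x=[6.3041] v=[-2.6728]
Step 27: x=[6.1878] v=[-2.3252]
Step 28: x=[6.0900] v=[-1.9563]
Step 29: x=[6.0115] v=[-1.5695]
Step 30: x=[5.9531] v=[-1.1683]
Step 31: x=[5.9153] v=[-0.7564]
Step 32: x=[5.8984] v=[-0.3375]
Step 33: x=[5.9026] v=[0.0845]
First v>=0 after going negative at step 33, time=1.6500

Answer: 1.6500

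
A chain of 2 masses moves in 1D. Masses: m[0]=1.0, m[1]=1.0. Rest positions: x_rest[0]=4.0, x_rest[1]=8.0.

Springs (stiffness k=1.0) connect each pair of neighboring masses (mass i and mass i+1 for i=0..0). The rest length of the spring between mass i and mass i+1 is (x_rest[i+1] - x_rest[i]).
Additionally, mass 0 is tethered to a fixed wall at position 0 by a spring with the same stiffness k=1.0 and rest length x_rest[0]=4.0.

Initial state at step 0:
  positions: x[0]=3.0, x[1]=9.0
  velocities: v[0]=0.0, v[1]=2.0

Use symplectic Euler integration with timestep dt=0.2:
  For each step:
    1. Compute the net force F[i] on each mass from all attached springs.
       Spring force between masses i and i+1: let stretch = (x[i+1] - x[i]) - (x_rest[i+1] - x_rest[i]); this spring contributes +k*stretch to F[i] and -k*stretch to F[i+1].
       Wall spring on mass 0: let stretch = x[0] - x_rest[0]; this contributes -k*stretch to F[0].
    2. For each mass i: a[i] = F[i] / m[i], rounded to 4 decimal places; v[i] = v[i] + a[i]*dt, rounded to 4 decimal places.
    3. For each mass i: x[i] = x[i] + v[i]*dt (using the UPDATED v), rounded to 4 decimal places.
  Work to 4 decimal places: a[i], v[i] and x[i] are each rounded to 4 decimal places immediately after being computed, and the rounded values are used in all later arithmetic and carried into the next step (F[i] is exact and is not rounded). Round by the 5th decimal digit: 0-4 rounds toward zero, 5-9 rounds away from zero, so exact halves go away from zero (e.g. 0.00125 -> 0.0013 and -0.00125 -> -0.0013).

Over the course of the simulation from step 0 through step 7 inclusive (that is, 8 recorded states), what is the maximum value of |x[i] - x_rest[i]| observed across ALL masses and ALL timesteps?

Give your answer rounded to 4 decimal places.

Step 0: x=[3.0000 9.0000] v=[0.0000 2.0000]
Step 1: x=[3.1200 9.3200] v=[0.6000 1.6000]
Step 2: x=[3.3632 9.5520] v=[1.2160 1.1600]
Step 3: x=[3.7194 9.6964] v=[1.7811 0.7222]
Step 4: x=[4.1659 9.7618] v=[2.2326 0.3268]
Step 5: x=[4.6696 9.7633] v=[2.5186 0.0076]
Step 6: x=[5.1903 9.7211] v=[2.6034 -0.2111]
Step 7: x=[5.6846 9.6576] v=[2.4715 -0.3173]
Max displacement = 1.7633

Answer: 1.7633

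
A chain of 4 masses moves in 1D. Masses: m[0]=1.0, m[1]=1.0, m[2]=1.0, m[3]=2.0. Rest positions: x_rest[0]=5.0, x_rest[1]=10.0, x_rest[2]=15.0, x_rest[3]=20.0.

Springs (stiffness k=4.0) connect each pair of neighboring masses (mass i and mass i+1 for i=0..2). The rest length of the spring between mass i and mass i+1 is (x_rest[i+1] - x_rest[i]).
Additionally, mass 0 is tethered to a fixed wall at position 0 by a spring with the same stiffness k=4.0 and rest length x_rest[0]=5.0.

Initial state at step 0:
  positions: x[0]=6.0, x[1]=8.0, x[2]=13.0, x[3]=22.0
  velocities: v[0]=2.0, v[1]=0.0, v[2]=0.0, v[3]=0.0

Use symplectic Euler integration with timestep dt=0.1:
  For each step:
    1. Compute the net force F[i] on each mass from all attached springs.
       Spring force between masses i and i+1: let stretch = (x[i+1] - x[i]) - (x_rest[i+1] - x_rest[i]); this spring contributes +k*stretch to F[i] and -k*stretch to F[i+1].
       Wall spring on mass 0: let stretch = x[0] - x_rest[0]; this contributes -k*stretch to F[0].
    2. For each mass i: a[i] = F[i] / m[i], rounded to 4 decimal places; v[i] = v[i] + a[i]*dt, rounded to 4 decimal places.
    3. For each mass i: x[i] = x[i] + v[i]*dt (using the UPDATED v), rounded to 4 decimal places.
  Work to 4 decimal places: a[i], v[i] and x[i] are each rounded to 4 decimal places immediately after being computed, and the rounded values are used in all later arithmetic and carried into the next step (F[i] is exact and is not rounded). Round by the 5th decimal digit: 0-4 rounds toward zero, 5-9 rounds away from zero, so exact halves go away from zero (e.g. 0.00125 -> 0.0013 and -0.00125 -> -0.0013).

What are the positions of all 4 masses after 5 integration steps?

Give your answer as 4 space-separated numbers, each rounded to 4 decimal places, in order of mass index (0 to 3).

Answer: 4.8797 9.6261 15.0335 20.9593

Derivation:
Step 0: x=[6.0000 8.0000 13.0000 22.0000] v=[2.0000 0.0000 0.0000 0.0000]
Step 1: x=[6.0400 8.1200 13.1600 21.9200] v=[0.4000 1.2000 1.6000 -0.8000]
Step 2: x=[5.9216 8.3584 13.4688 21.7648] v=[-1.1840 2.3840 3.0880 -1.5520]
Step 3: x=[5.6638 8.7037 13.9050 21.5437] v=[-2.5779 3.4534 4.3622 -2.2112]
Step 4: x=[5.3011 9.1355 14.4387 21.2698] v=[-3.6275 4.3180 5.3372 -2.7389]
Step 5: x=[4.8797 9.6261 15.0335 20.9593] v=[-4.2142 4.9055 5.9484 -3.1051]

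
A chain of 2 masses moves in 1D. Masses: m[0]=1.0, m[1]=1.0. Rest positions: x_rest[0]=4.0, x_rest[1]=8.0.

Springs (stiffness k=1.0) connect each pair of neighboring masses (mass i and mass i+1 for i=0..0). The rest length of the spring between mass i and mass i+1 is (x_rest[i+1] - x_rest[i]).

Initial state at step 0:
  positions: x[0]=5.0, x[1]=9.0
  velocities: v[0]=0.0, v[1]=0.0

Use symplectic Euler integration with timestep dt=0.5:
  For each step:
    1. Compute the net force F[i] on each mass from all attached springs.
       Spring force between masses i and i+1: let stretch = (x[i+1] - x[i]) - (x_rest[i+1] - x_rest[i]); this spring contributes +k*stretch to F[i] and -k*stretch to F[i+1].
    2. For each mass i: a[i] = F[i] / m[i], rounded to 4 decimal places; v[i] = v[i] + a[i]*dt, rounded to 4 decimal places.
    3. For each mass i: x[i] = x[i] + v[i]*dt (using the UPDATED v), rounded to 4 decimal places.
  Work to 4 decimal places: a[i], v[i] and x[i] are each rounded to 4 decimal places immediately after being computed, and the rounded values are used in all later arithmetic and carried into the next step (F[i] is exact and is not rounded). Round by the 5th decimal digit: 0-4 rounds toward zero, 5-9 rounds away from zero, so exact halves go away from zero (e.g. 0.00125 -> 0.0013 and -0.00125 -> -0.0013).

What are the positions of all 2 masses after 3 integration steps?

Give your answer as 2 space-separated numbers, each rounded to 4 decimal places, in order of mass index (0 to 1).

Answer: 5.0000 9.0000

Derivation:
Step 0: x=[5.0000 9.0000] v=[0.0000 0.0000]
Step 1: x=[5.0000 9.0000] v=[0.0000 0.0000]
Step 2: x=[5.0000 9.0000] v=[0.0000 0.0000]
Step 3: x=[5.0000 9.0000] v=[0.0000 0.0000]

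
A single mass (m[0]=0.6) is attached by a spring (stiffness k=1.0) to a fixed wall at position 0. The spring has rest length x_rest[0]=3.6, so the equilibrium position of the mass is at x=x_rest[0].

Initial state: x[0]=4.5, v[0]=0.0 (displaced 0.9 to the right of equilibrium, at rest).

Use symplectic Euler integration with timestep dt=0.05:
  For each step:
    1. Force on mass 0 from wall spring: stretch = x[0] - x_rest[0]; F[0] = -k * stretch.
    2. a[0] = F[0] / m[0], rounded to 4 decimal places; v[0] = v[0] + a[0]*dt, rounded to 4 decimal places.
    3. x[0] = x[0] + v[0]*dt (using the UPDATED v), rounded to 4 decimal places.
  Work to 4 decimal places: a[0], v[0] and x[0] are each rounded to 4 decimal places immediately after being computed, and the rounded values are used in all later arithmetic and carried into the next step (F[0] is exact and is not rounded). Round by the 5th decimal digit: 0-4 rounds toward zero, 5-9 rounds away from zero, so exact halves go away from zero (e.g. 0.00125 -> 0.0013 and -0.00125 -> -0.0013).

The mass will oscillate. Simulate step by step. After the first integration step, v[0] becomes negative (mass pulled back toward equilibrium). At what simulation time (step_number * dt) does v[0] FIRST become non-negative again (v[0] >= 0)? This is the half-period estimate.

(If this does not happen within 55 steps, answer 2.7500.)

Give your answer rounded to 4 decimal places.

Step 0: x=[4.5000] v=[0.0000]
Step 1: x=[4.4963] v=[-0.0750]
Step 2: x=[4.4888] v=[-0.1497]
Step 3: x=[4.4776] v=[-0.2238]
Step 4: x=[4.4628] v=[-0.2969]
Step 5: x=[4.4444] v=[-0.3688]
Step 6: x=[4.4224] v=[-0.4392]
Step 7: x=[4.3970] v=[-0.5077]
Step 8: x=[4.3683] v=[-0.5741]
Step 9: x=[4.3364] v=[-0.6381]
Step 10: x=[4.3014] v=[-0.6995]
Step 11: x=[4.2635] v=[-0.7580]
Step 12: x=[4.2228] v=[-0.8133]
Step 13: x=[4.1795] v=[-0.8652]
Step 14: x=[4.1338] v=[-0.9135]
Step 15: x=[4.0859] v=[-0.9580]
Step 16: x=[4.0360] v=[-0.9985]
Step 17: x=[3.9843] v=[-1.0348]
Step 18: x=[3.9310] v=[-1.0668]
Step 19: x=[3.8763] v=[-1.0944]
Step 20: x=[3.8204] v=[-1.1174]
Step 21: x=[3.7636] v=[-1.1358]
Step 22: x=[3.7061] v=[-1.1494]
Step 23: x=[3.6482] v=[-1.1582]
Step 24: x=[3.5901] v=[-1.1622]
Step 25: x=[3.5320] v=[-1.1614]
Step 26: x=[3.4742] v=[-1.1557]
Step 27: x=[3.4169] v=[-1.1452]
Step 28: x=[3.3604] v=[-1.1299]
Step 29: x=[3.3049] v=[-1.1099]
Step 30: x=[3.2506] v=[-1.0853]
Step 31: x=[3.1978] v=[-1.0562]
Step 32: x=[3.1467] v=[-1.0227]
Step 33: x=[3.0975] v=[-0.9849]
Step 34: x=[3.0504] v=[-0.9430]
Step 35: x=[3.0055] v=[-0.8972]
Step 36: x=[2.9631] v=[-0.8477]
Step 37: x=[2.9234] v=[-0.7946]
Step 38: x=[2.8865] v=[-0.7382]
Step 39: x=[2.8526] v=[-0.6787]
Step 40: x=[2.8218] v=[-0.6164]
Step 41: x=[2.7942] v=[-0.5516]
Step 42: x=[2.7700] v=[-0.4845]
Step 43: x=[2.7492] v=[-0.4153]
Step 44: x=[2.7320] v=[-0.3444]
Step 45: x=[2.7184] v=[-0.2721]
Step 46: x=[2.7085] v=[-0.1986]
Step 47: x=[2.7023] v=[-0.1243]
Step 48: x=[2.6998] v=[-0.0495]
Step 49: x=[2.7011] v=[0.0255]
First v>=0 after going negative at step 49, time=2.4500

Answer: 2.4500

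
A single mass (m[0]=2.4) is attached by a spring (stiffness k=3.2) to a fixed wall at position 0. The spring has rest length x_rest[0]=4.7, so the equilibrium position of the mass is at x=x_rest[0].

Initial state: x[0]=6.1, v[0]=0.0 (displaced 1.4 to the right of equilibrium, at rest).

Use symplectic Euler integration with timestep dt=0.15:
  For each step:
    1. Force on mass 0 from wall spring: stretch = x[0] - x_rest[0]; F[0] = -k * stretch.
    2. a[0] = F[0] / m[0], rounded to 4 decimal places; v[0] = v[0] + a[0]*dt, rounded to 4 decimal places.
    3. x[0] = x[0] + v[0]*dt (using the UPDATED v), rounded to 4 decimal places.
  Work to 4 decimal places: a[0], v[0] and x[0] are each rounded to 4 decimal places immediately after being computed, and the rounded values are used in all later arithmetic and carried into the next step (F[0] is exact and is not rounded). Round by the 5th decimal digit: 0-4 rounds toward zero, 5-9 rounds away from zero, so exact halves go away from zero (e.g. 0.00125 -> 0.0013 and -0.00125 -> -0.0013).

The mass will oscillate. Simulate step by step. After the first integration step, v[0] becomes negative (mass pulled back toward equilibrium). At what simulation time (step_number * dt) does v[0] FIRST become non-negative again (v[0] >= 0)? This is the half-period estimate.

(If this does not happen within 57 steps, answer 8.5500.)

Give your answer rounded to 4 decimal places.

Step 0: x=[6.1000] v=[0.0000]
Step 1: x=[6.0580] v=[-0.2800]
Step 2: x=[5.9753] v=[-0.5516]
Step 3: x=[5.8543] v=[-0.8067]
Step 4: x=[5.6987] v=[-1.0376]
Step 5: x=[5.5131] v=[-1.2373]
Step 6: x=[5.3031] v=[-1.3999]
Step 7: x=[5.0750] v=[-1.5205]
Step 8: x=[4.8357] v=[-1.5955]
Step 9: x=[4.5923] v=[-1.6226]
Step 10: x=[4.3521] v=[-1.6011]
Step 11: x=[4.1224] v=[-1.5315]
Step 12: x=[3.9100] v=[-1.4160]
Step 13: x=[3.7213] v=[-1.2580]
Step 14: x=[3.5620] v=[-1.0623]
Step 15: x=[3.4368] v=[-0.8347]
Step 16: x=[3.3495] v=[-0.5821]
Step 17: x=[3.3027] v=[-0.3120]
Step 18: x=[3.2978] v=[-0.0325]
Step 19: x=[3.3350] v=[0.2479]
First v>=0 after going negative at step 19, time=2.8500

Answer: 2.8500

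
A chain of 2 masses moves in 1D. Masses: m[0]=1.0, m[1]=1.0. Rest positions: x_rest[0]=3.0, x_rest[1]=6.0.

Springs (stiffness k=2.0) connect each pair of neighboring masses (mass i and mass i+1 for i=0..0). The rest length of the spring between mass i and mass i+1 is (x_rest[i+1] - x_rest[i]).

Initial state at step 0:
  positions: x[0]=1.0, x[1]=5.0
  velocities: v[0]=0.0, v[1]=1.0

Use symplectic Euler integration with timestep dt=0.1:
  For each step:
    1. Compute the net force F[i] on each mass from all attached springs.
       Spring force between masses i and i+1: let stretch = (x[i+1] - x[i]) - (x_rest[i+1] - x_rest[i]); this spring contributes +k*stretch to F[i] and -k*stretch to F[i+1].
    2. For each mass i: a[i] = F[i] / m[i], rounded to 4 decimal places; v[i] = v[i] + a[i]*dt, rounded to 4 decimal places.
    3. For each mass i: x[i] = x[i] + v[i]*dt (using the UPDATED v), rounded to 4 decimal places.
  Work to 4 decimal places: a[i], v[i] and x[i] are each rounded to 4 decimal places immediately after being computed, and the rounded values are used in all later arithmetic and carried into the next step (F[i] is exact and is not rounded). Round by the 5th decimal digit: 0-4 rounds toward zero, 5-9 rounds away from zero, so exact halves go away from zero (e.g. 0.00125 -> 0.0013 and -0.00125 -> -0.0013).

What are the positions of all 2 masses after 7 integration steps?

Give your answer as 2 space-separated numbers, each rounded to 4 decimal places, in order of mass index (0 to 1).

Step 0: x=[1.0000 5.0000] v=[0.0000 1.0000]
Step 1: x=[1.0200 5.0800] v=[0.2000 0.8000]
Step 2: x=[1.0612 5.1388] v=[0.4120 0.5880]
Step 3: x=[1.1240 5.1761] v=[0.6275 0.3725]
Step 4: x=[1.2078 5.1923] v=[0.8379 0.1621]
Step 5: x=[1.3113 5.1888] v=[1.0348 -0.0348]
Step 6: x=[1.4323 5.1678] v=[1.2103 -0.2103]
Step 7: x=[1.5680 5.1321] v=[1.3574 -0.3574]

Answer: 1.5680 5.1321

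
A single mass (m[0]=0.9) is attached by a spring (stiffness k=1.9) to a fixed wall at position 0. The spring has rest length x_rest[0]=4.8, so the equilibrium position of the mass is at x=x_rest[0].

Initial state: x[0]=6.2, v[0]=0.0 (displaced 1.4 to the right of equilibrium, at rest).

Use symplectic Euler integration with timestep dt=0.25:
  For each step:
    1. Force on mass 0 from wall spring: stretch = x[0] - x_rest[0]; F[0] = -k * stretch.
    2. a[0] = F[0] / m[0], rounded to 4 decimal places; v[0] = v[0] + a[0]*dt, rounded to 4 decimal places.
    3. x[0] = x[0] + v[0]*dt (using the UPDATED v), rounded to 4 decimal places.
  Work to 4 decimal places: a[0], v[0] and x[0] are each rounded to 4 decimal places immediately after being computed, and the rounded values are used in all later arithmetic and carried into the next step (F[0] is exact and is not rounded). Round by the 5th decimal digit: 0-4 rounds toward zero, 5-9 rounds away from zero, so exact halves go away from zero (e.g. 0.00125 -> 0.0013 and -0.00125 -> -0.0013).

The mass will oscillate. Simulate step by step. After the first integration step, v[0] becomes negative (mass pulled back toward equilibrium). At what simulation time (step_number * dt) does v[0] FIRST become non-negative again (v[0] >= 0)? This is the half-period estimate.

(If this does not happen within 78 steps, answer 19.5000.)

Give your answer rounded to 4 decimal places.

Answer: 2.2500

Derivation:
Step 0: x=[6.2000] v=[0.0000]
Step 1: x=[6.0153] v=[-0.7389]
Step 2: x=[5.6702] v=[-1.3803]
Step 3: x=[5.2103] v=[-1.8396]
Step 4: x=[4.6963] v=[-2.0562]
Step 5: x=[4.1959] v=[-2.0015]
Step 6: x=[3.7752] v=[-1.6827]
Step 7: x=[3.4898] v=[-1.1418]
Step 8: x=[3.3772] v=[-0.4503]
Step 9: x=[3.4524] v=[0.3006]
First v>=0 after going negative at step 9, time=2.2500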